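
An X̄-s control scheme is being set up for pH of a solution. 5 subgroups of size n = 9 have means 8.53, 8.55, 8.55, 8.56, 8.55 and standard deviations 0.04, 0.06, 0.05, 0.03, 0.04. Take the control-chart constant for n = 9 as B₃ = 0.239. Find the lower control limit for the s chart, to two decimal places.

0.01

s̄ = (0.04 + 0.06 + 0.05 + 0.03 + 0.04) / 5 = 0.0440
LCL_s = B₃·s̄ = 0.239 × 0.0440 = 0.0105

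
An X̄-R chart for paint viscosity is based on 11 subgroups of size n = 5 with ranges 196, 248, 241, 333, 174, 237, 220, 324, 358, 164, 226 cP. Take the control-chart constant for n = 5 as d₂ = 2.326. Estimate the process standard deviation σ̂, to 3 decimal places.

106.347

R̄ = (196 + 248 + 241 + 333 + 174 + 237 + 220 + 324 + 358 + 164 + 226) / 11 = 247.3636
σ̂ = R̄ / d₂ = 247.3636 / 2.326 = 106.3472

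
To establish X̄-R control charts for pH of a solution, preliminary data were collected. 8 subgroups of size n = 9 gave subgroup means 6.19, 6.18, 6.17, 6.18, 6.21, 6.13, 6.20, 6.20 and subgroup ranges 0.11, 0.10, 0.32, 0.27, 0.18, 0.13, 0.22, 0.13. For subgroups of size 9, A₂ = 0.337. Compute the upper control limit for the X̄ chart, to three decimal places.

6.244

X̄̄ = (6.19 + 6.18 + 6.17 + 6.18 + 6.21 + 6.13 + 6.20 + 6.20) / 8 = 49.4600 / 8 = 6.1825
R̄ = (0.11 + 0.10 + 0.32 + 0.27 + 0.18 + 0.13 + 0.22 + 0.13) / 8 = 1.4600 / 8 = 0.1825
UCL = X̄̄ + A₂·R̄ = 6.1825 + 0.337 × 0.1825 = 6.2440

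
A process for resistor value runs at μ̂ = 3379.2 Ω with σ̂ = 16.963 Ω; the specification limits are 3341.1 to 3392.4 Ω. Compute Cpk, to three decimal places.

0.259

Cpu = (USL − μ̂) / (3σ̂) = (3392.4 − 3379.2) / (3 × 16.963) = 0.2594; Cpl = (μ̂ − LSL) / (3σ̂) = (3379.2 − 3341.1) / (3 × 16.963) = 0.7487; Cpk = min(Cpu, Cpl) = 0.2594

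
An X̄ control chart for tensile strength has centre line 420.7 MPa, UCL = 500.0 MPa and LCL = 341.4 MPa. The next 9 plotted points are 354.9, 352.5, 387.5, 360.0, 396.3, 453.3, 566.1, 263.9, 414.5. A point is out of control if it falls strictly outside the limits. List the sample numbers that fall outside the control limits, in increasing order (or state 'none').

7, 8

Compare each point to [341.4, 500.0]: sample 7 = 566.1 > UCL; sample 8 = 263.9 < LCL.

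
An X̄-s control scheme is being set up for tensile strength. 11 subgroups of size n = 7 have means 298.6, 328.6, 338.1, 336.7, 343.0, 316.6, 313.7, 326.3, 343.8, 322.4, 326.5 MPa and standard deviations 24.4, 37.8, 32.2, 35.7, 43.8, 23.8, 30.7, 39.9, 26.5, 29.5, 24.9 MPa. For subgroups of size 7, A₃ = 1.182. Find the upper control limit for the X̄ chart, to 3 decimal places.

364.278

X̄̄ = (298.6 + 328.6 + 338.1 + 336.7 + 343.0 + 316.6 + 313.7 + 326.3 + 343.8 + 322.4 + 326.5) / 11 = 326.7545
s̄ = (24.4 + 37.8 + 32.2 + 35.7 + 43.8 + 23.8 + 30.7 + 39.9 + 26.5 + 29.5 + 24.9) / 11 = 31.7455
UCL = X̄̄ + A₃·s̄ = 326.7545 + 1.182 × 31.7455 = 364.2777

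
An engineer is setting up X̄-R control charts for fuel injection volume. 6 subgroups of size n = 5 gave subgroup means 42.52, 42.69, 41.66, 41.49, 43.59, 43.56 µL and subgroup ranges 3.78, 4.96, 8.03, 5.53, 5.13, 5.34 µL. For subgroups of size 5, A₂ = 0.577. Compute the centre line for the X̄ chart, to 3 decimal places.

42.585

X̄̄ = (42.52 + 42.69 + 41.66 + 41.49 + 43.59 + 43.56) / 6 = 255.5100 / 6 = 42.5850
CL = X̄̄ = 42.5850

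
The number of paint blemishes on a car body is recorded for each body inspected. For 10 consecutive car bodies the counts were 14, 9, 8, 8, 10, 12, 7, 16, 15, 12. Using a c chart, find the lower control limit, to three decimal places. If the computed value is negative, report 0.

c̄ = (14 + 9 + 8 + 8 + 10 + 12 + 7 + 16 + 15 + 12) / 10 = 111 / 10 = 11.1000
LCL = c̄ − 3√c̄ = 11.1000 − 3 × 3.3317 = 1.1050

1.105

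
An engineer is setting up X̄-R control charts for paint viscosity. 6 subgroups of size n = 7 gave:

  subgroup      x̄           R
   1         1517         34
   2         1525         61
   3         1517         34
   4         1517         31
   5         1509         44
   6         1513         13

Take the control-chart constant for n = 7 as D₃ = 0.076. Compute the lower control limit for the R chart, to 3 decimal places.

R̄ = (34 + 61 + 34 + 31 + 44 + 13) / 6 = 217.0000 / 6 = 36.1667
LCL_R = D₃·R̄ = 0.076 × 36.1667 = 2.7487

2.749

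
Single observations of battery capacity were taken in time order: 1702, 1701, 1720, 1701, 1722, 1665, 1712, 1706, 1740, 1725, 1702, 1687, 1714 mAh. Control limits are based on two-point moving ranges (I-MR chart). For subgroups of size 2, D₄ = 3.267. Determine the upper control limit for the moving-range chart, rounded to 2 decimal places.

77.32

Moving ranges: 1, 19, 19, 21, 57, 47, 6, 34, 15, 23, 15, 27; M̄R̄ = 284.0000 / 12 = 23.6667
UCL_MR = D₄·M̄R̄ = 3.267 × 23.6667 = 77.3190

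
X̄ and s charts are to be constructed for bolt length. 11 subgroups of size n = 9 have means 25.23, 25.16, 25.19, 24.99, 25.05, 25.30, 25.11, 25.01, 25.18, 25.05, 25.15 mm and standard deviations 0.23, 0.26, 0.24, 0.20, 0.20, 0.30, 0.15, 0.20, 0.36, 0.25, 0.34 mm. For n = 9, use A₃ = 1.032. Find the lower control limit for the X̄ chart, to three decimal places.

24.873

X̄̄ = (25.23 + 25.16 + 25.19 + 24.99 + 25.05 + 25.30 + 25.11 + 25.01 + 25.18 + 25.05 + 25.15) / 11 = 25.1291
s̄ = (0.23 + 0.26 + 0.24 + 0.20 + 0.20 + 0.30 + 0.15 + 0.20 + 0.36 + 0.25 + 0.34) / 11 = 0.2482
LCL = X̄̄ − A₃·s̄ = 25.1291 − 1.032 × 0.2482 = 24.8730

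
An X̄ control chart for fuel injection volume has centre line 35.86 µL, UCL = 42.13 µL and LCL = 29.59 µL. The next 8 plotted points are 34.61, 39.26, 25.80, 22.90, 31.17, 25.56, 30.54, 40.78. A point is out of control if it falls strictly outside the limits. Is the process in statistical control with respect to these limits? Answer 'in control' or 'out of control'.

Compare each point to [29.59, 42.13]: sample 3 = 25.80 < LCL; sample 4 = 22.90 < LCL; sample 6 = 25.56 < LCL.

out of control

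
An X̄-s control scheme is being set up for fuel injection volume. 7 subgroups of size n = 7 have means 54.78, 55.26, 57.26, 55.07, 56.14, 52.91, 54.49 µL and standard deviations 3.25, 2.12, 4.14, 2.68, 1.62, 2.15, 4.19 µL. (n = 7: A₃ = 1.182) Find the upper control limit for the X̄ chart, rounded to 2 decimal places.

58.53

X̄̄ = (54.78 + 55.26 + 57.26 + 55.07 + 56.14 + 52.91 + 54.49) / 7 = 55.1300
s̄ = (3.25 + 2.12 + 4.14 + 2.68 + 1.62 + 2.15 + 4.19) / 7 = 2.8786
UCL = X̄̄ + A₃·s̄ = 55.1300 + 1.182 × 2.8786 = 58.5325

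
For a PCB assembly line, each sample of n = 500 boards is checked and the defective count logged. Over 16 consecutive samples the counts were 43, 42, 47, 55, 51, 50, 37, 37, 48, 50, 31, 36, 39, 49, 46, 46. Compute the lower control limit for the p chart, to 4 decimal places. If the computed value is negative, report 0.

p̄ = Σdᵢ / (k·n) = 707 / (16 × 500) = 0.08837
LCL = p̄ − 3·√(p̄(1−p̄)/n) = 0.08837 − 3 × 0.01269 = 0.05029

0.0503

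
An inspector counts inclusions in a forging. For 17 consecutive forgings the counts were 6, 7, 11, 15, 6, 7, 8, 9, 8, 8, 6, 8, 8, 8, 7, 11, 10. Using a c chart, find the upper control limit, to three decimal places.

17.113

c̄ = (6 + 7 + 11 + 15 + 6 + 7 + 8 + 9 + 8 + 8 + 6 + 8 + 8 + 8 + 7 + 11 + 10) / 17 = 143 / 17 = 8.4118
UCL = c̄ + 3√c̄ = 8.4118 + 3 × √8.4118 = 8.4118 + 3 × 2.9003 = 17.1127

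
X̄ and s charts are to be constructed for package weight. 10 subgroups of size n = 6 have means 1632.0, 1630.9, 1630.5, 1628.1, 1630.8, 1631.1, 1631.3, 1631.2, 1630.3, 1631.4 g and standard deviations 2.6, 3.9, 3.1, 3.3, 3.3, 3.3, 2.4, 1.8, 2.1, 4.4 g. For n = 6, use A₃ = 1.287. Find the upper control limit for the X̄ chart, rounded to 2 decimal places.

1634.65

X̄̄ = (1632.0 + 1630.9 + 1630.5 + 1628.1 + 1630.8 + 1631.1 + 1631.3 + 1631.2 + 1630.3 + 1631.4) / 10 = 1630.7600
s̄ = (2.6 + 3.9 + 3.1 + 3.3 + 3.3 + 3.3 + 2.4 + 1.8 + 2.1 + 4.4) / 10 = 3.0200
UCL = X̄̄ + A₃·s̄ = 1630.7600 + 1.287 × 3.0200 = 1634.6467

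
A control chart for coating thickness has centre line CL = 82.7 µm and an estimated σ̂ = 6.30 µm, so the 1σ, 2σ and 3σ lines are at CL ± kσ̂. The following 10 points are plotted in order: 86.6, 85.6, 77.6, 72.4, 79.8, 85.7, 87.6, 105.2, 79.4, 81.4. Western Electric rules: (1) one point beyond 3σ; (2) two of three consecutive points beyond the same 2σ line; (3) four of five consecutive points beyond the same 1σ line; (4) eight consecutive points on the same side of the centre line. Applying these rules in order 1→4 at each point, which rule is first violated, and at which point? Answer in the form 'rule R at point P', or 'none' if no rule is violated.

rule 1 at point 8

Zone of each point (C = within 1σ̂, B = 1σ̂–2σ̂, A = 2σ̂–3σ̂, * = beyond 3σ̂; sign = side of CL): 1:+C, 2:+C, 3:-C, 4:-B, 5:-C, 6:+C, 7:+C, 8:+*, 9:-C, 10:-C
Rule 1 (one point beyond the 3σ limits) is satisfied at point 8.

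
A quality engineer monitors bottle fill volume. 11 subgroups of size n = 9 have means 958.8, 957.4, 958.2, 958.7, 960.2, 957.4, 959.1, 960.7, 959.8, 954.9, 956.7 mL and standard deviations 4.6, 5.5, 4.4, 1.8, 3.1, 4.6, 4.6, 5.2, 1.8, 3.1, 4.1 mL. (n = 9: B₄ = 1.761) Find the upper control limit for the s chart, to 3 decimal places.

6.852

s̄ = (4.6 + 5.5 + 4.4 + 1.8 + 3.1 + 4.6 + 4.6 + 5.2 + 1.8 + 3.1 + 4.1) / 11 = 3.8909
UCL_s = B₄·s̄ = 1.761 × 3.8909 = 6.8519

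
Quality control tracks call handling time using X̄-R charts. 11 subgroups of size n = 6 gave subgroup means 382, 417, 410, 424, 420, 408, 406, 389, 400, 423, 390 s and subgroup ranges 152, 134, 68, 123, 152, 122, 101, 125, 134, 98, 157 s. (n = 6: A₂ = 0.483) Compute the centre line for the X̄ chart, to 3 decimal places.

X̄̄ = (382 + 417 + 410 + 424 + 420 + 408 + 406 + 389 + 400 + 423 + 390) / 11 = 4469.0000 / 11 = 406.2727
CL = X̄̄ = 406.2727

406.273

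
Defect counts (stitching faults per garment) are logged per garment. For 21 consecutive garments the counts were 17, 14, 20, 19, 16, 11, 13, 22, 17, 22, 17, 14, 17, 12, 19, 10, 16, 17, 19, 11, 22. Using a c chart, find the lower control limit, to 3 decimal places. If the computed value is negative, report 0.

c̄ = (17 + 14 + 20 + 19 + 16 + 11 + 13 + 22 + 17 + 22 + 17 + 14 + 17 + 12 + 19 + 10 + 16 + 17 + 19 + 11 + 22) / 21 = 345 / 21 = 16.4286
LCL = c̄ − 3√c̄ = 16.4286 − 3 × 4.0532 = 4.2689

4.269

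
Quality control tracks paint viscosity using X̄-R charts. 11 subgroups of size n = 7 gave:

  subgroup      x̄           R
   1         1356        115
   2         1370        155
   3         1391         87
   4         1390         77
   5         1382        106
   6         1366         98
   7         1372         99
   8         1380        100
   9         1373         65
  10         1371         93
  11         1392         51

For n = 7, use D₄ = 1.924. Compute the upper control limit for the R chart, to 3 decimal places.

R̄ = (115 + 155 + 87 + 77 + 106 + 98 + 99 + 100 + 65 + 93 + 51) / 11 = 1046.0000 / 11 = 95.0909
UCL_R = D₄·R̄ = 1.924 × 95.0909 = 182.9549

182.955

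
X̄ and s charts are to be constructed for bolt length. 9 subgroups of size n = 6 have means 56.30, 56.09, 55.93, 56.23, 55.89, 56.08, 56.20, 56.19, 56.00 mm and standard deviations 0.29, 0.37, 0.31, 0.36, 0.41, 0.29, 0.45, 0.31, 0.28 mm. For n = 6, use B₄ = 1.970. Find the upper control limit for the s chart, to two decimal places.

s̄ = (0.29 + 0.37 + 0.31 + 0.36 + 0.41 + 0.29 + 0.45 + 0.31 + 0.28) / 9 = 0.3411
UCL_s = B₄·s̄ = 1.970 × 0.3411 = 0.6720

0.67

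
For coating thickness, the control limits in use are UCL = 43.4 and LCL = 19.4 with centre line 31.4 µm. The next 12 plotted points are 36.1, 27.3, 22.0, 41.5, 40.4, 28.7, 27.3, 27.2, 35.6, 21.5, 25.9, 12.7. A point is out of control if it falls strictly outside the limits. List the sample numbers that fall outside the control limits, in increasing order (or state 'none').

12

Compare each point to [19.4, 43.4]: sample 12 = 12.7 < LCL.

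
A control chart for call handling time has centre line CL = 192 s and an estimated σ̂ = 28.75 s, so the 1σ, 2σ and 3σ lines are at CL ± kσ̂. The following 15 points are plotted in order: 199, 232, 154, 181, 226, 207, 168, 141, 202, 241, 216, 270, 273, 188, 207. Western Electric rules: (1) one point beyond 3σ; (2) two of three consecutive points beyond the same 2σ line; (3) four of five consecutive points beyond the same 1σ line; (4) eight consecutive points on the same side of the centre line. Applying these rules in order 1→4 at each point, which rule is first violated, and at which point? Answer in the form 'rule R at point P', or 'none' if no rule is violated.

rule 2 at point 13

Zone of each point (C = within 1σ̂, B = 1σ̂–2σ̂, A = 2σ̂–3σ̂, * = beyond 3σ̂; sign = side of CL): 1:+C, 2:+B, 3:-B, 4:-C, 5:+B, 6:+C, 7:-C, 8:-B, 9:+C, 10:+B, 11:+C, 12:+A, 13:+A, 14:-C, 15:+C
Rule 2 (two of three consecutive points beyond the same 2σ limit) is satisfied at point 13.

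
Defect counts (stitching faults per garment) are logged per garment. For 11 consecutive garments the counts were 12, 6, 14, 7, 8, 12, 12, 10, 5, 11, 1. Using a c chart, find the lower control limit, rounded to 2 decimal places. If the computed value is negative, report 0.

c̄ = (12 + 6 + 14 + 7 + 8 + 12 + 12 + 10 + 5 + 11 + 1) / 11 = 98 / 11 = 8.9091
LCL = c̄ − 3√c̄ = 8.9091 − 3 × 2.9848 = -0.0453 → 0 (cannot be negative)

0.00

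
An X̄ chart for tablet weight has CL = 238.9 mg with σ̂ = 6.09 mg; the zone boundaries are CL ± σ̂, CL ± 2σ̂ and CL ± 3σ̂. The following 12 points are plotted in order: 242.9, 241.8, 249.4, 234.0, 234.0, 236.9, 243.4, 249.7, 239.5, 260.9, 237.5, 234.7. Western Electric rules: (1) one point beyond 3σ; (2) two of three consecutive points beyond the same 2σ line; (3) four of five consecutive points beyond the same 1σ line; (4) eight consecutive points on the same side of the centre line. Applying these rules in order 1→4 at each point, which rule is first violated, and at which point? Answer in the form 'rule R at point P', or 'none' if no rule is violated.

Zone of each point (C = within 1σ̂, B = 1σ̂–2σ̂, A = 2σ̂–3σ̂, * = beyond 3σ̂; sign = side of CL): 1:+C, 2:+C, 3:+B, 4:-C, 5:-C, 6:-C, 7:+C, 8:+B, 9:+C, 10:+*, 11:-C, 12:-C
Rule 1 (one point beyond the 3σ limits) is satisfied at point 10.

rule 1 at point 10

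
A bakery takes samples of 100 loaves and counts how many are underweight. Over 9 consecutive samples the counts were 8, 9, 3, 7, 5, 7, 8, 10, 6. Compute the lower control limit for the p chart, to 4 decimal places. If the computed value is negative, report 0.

0.0000

p̄ = Σdᵢ / (k·n) = 63 / (9 × 100) = 0.07000
LCL = p̄ − 3·√(p̄(1−p̄)/n) = 0.07000 − 3 × 0.02551 = -0.00654 → 0 (negative, so LCL = 0)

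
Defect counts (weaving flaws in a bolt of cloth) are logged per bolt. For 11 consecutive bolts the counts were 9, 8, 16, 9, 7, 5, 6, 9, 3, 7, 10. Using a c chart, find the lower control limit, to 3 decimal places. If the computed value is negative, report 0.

c̄ = (9 + 8 + 16 + 9 + 7 + 5 + 6 + 9 + 3 + 7 + 10) / 11 = 89 / 11 = 8.0909
LCL = c̄ − 3√c̄ = 8.0909 − 3 × 2.8445 = -0.4424 → 0 (cannot be negative)

0.000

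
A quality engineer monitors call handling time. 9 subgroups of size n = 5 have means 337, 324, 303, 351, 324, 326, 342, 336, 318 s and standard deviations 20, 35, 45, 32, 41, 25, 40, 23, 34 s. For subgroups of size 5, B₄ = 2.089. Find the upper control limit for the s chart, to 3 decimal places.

s̄ = (20 + 35 + 45 + 32 + 41 + 25 + 40 + 23 + 34) / 9 = 32.7778
UCL_s = B₄·s̄ = 2.089 × 32.7778 = 68.4728

68.473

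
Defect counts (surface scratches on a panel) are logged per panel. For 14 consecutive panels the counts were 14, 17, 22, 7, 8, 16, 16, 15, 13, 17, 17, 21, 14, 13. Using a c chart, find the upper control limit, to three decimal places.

26.619

c̄ = (14 + 17 + 22 + 7 + 8 + 16 + 16 + 15 + 13 + 17 + 17 + 21 + 14 + 13) / 14 = 210 / 14 = 15.0000
UCL = c̄ + 3√c̄ = 15.0000 + 3 × √15.0000 = 15.0000 + 3 × 3.8730 = 26.6190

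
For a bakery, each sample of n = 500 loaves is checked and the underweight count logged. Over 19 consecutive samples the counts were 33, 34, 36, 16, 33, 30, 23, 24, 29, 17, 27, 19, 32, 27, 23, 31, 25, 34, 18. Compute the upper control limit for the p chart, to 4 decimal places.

p̄ = Σdᵢ / (k·n) = 511 / (19 × 500) = 0.05379
UCL = p̄ + 3·√(p̄(1−p̄)/n) = 0.05379 + 3 × √(0.05379×0.94621/500) = 0.05379 + 3 × 0.01009 = 0.08406

0.0841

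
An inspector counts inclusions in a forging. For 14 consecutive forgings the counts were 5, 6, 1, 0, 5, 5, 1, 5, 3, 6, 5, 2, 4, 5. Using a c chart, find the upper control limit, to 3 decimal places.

c̄ = (5 + 6 + 1 + 0 + 5 + 5 + 1 + 5 + 3 + 6 + 5 + 2 + 4 + 5) / 14 = 53 / 14 = 3.7857
UCL = c̄ + 3√c̄ = 3.7857 + 3 × √3.7857 = 3.7857 + 3 × 1.9457 = 9.6228

9.623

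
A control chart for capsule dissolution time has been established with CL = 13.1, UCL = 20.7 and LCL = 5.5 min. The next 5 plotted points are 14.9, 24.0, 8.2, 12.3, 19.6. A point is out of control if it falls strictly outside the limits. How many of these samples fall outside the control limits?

1

Compare each point to [5.5, 20.7]: sample 2 = 24.0 > UCL.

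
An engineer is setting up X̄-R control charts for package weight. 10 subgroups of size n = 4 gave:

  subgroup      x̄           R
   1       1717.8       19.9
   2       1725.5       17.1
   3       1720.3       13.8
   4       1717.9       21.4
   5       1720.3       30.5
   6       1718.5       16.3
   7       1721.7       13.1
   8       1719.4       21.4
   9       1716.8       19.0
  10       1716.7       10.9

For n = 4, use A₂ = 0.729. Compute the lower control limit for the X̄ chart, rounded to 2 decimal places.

X̄̄ = (1717.8 + 1725.5 + 1720.3 + 1717.9 + 1720.3 + 1718.5 + 1721.7 + 1719.4 + 1716.8 + 1716.7) / 10 = 17194.9000 / 10 = 1719.4900
R̄ = (19.9 + 17.1 + 13.8 + 21.4 + 30.5 + 16.3 + 13.1 + 21.4 + 19.0 + 10.9) / 10 = 183.4000 / 10 = 18.3400
LCL = X̄̄ − A₂·R̄ = 1719.4900 − 0.729 × 18.3400 = 1706.1201

1706.12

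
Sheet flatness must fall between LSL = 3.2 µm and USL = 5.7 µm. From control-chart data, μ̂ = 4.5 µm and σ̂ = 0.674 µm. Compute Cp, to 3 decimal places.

0.618

Cp = (USL − LSL) / (6σ̂) = (5.7 − 3.2) / (6 × 0.674) = 2.5000 / 4.0440 = 0.6182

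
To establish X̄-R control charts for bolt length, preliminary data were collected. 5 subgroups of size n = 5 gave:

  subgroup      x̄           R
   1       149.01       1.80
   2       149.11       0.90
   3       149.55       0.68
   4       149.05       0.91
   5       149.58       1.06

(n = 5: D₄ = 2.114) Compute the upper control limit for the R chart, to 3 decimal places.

2.262

R̄ = (1.80 + 0.90 + 0.68 + 0.91 + 1.06) / 5 = 5.3500 / 5 = 1.0700
UCL_R = D₄·R̄ = 2.114 × 1.0700 = 2.2620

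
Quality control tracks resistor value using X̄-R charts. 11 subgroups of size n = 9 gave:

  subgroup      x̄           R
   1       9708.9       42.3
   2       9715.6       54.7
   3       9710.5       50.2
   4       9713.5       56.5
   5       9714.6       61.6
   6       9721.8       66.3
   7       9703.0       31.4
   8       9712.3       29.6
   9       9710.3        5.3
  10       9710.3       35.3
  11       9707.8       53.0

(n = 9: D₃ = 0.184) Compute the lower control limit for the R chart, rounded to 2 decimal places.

R̄ = (42.3 + 54.7 + 50.2 + 56.5 + 61.6 + 66.3 + 31.4 + 29.6 + 5.3 + 35.3 + 53.0) / 11 = 486.2000 / 11 = 44.2000
LCL_R = D₃·R̄ = 0.184 × 44.2000 = 8.1328

8.13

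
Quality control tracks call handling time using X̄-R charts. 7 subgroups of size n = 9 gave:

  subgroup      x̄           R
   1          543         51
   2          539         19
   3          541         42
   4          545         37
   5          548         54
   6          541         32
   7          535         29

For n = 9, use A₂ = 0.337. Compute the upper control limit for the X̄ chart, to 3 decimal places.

554.424

X̄̄ = (543 + 539 + 541 + 545 + 548 + 541 + 535) / 7 = 3792.0000 / 7 = 541.7143
R̄ = (51 + 19 + 42 + 37 + 54 + 32 + 29) / 7 = 264.0000 / 7 = 37.7143
UCL = X̄̄ + A₂·R̄ = 541.7143 + 0.337 × 37.7143 = 554.4240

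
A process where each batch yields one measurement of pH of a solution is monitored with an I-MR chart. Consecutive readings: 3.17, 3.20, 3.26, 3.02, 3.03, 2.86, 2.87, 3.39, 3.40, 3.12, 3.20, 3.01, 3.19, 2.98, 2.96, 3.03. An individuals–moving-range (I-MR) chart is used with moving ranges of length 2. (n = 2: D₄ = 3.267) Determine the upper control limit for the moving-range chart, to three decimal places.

Moving ranges: 0.03, 0.06, 0.24, 0.01, 0.17, 0.01, 0.52, 0.01, 0.28, 0.08, 0.19, 0.18, 0.21, 0.02, 0.07; M̄R̄ = 2.0800 / 15 = 0.1387
UCL_MR = D₄·M̄R̄ = 3.267 × 0.1387 = 0.4530

0.453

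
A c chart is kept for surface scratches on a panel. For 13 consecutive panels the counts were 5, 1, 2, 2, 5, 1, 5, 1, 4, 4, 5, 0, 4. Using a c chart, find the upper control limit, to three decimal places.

c̄ = (5 + 1 + 2 + 2 + 5 + 1 + 5 + 1 + 4 + 4 + 5 + 0 + 4) / 13 = 39 / 13 = 3.0000
UCL = c̄ + 3√c̄ = 3.0000 + 3 × √3.0000 = 3.0000 + 3 × 1.7321 = 8.1962

8.196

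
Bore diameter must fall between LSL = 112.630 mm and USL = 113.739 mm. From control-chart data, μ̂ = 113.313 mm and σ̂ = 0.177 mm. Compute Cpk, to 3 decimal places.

Cpu = (USL − μ̂) / (3σ̂) = (113.739 − 113.313) / (3 × 0.177) = 0.8023; Cpl = (μ̂ − LSL) / (3σ̂) = (113.313 − 112.630) / (3 × 0.177) = 1.2863; Cpk = min(Cpu, Cpl) = 0.8023

0.802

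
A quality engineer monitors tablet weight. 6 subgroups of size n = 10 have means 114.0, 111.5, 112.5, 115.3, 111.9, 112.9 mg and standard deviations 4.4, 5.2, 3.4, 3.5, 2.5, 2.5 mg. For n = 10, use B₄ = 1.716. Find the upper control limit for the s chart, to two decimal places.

s̄ = (4.4 + 5.2 + 3.4 + 3.5 + 2.5 + 2.5) / 6 = 3.5833
UCL_s = B₄·s̄ = 1.716 × 3.5833 = 6.1490

6.15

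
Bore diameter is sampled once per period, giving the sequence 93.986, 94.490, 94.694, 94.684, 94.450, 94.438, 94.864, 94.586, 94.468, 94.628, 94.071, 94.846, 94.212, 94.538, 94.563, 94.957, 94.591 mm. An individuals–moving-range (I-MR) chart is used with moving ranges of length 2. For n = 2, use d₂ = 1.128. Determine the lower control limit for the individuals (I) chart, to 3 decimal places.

93.698

X̄ = (93.986 + 94.490 + 94.694 + 94.684 + 94.450 + 94.438 + 94.864 + 94.586 + 94.468 + 94.628 + 94.071 + 94.846 + 94.212 + 94.538 + 94.563 + 94.957 + 94.591) / 17 = 94.5333
Moving ranges: 0.504, 0.204, 0.010, 0.234, 0.012, 0.426, 0.278, 0.118, 0.160, 0.557, 0.775, 0.634, 0.326, 0.025, 0.394, 0.366; M̄R̄ = 5.0230 / 16 = 0.3139
LCL = X̄ − 3·M̄R̄/d₂ = 94.5333 − 3 × 0.3139 / 1.128 = 93.6984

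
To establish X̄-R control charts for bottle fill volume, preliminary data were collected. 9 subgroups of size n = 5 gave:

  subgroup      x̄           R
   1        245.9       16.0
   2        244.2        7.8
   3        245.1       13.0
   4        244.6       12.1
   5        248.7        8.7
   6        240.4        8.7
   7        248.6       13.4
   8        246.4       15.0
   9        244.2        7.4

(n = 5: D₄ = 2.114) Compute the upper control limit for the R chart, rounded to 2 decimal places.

R̄ = (16.0 + 7.8 + 13.0 + 12.1 + 8.7 + 8.7 + 13.4 + 15.0 + 7.4) / 9 = 102.1000 / 9 = 11.3444
UCL_R = D₄·R̄ = 2.114 × 11.3444 = 23.9822

23.98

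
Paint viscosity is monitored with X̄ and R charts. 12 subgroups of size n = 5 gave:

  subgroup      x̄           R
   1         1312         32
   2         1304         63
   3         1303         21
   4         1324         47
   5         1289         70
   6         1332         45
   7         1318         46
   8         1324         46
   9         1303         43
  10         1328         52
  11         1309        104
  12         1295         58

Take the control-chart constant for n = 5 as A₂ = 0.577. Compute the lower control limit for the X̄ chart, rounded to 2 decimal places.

X̄̄ = (1312 + 1304 + 1303 + 1324 + 1289 + 1332 + 1318 + 1324 + 1303 + 1328 + 1309 + 1295) / 12 = 15741.0000 / 12 = 1311.7500
R̄ = (32 + 63 + 21 + 47 + 70 + 45 + 46 + 46 + 43 + 52 + 104 + 58) / 12 = 627.0000 / 12 = 52.2500
LCL = X̄̄ − A₂·R̄ = 1311.7500 − 0.577 × 52.2500 = 1281.6018

1281.60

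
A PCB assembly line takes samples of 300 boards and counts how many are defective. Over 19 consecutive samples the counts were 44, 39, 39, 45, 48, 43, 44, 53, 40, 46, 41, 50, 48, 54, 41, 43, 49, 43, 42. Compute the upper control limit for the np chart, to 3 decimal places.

p̄ = Σdᵢ / (k·n) = 852 / (19 × 300) = 0.14947
UCL = np̄ + 3·√(np̄(1−p̄)) = 44.8421 + 3 × √(44.8421×0.85053) = 44.8421 + 3 × 6.1757 = 63.3692

63.369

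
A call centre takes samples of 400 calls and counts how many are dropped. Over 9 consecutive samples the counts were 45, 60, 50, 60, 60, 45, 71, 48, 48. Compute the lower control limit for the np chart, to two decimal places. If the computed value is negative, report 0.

p̄ = Σdᵢ / (k·n) = 487 / (9 × 400) = 0.13528
LCL = np̄ − 3·√(np̄(1−p̄)) = 54.1111 − 3 × 6.8404 = 33.5899

33.59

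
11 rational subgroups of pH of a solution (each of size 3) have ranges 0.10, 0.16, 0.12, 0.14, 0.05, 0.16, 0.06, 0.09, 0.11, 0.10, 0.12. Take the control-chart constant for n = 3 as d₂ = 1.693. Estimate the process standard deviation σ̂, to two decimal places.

R̄ = (0.10 + 0.16 + 0.12 + 0.14 + 0.05 + 0.16 + 0.06 + 0.09 + 0.11 + 0.10 + 0.12) / 11 = 0.1100
σ̂ = R̄ / d₂ = 0.1100 / 1.693 = 0.0650

0.06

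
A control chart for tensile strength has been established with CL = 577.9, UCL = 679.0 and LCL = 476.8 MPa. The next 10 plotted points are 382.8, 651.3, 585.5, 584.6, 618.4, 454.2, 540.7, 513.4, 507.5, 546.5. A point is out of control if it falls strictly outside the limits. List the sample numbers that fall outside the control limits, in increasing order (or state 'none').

1, 6

Compare each point to [476.8, 679.0]: sample 1 = 382.8 < LCL; sample 6 = 454.2 < LCL.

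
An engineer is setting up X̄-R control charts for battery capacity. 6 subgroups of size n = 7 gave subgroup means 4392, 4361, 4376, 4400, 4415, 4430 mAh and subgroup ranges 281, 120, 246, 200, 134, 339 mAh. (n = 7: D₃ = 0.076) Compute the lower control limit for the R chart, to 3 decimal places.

R̄ = (281 + 120 + 246 + 200 + 134 + 339) / 6 = 1320.0000 / 6 = 220.0000
LCL_R = D₃·R̄ = 0.076 × 220.0000 = 16.7200

16.720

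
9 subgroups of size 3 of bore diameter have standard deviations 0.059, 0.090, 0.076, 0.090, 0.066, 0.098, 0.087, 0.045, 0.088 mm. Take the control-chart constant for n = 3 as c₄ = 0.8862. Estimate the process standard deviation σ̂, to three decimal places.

0.088

s̄ = (0.059 + 0.090 + 0.076 + 0.090 + 0.066 + 0.098 + 0.087 + 0.045 + 0.088) / 9 = 0.0777
σ̂ = s̄ / c₄ = 0.0777 / 0.8862 = 0.0876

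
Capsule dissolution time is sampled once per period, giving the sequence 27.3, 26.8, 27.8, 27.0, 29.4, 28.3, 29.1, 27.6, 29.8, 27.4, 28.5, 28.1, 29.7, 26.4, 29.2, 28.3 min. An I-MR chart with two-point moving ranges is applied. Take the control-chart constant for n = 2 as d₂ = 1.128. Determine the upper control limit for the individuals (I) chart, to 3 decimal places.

32.211

X̄ = (27.3 + 26.8 + 27.8 + 27.0 + 29.4 + 28.3 + 29.1 + 27.6 + 29.8 + 27.4 + 28.5 + 28.1 + 29.7 + 26.4 + 29.2 + 28.3) / 16 = 28.1687
Moving ranges: 0.5, 1.0, 0.8, 2.4, 1.1, 0.8, 1.5, 2.2, 2.4, 1.1, 0.4, 1.6, 3.3, 2.8, 0.9; M̄R̄ = 22.8000 / 15 = 1.5200
UCL = X̄ + 3·M̄R̄/d₂ = 28.1687 + 3 × 1.5200 / 1.128 = 32.2113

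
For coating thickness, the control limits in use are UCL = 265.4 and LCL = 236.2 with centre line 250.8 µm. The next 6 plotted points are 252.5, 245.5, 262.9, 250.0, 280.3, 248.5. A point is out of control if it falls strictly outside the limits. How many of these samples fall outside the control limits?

Compare each point to [236.2, 265.4]: sample 5 = 280.3 > UCL.

1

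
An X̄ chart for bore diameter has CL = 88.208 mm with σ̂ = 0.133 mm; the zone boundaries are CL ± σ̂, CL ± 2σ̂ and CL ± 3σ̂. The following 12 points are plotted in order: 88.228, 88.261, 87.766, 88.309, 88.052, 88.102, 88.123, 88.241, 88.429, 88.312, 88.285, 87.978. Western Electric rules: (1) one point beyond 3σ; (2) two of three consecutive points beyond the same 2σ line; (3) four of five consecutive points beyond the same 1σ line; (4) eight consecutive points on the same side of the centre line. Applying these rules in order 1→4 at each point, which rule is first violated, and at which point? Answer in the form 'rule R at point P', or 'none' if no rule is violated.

Zone of each point (C = within 1σ̂, B = 1σ̂–2σ̂, A = 2σ̂–3σ̂, * = beyond 3σ̂; sign = side of CL): 1:+C, 2:+C, 3:-*, 4:+C, 5:-B, 6:-C, 7:-C, 8:+C, 9:+B, 10:+C, 11:+C, 12:-B
Rule 1 (one point beyond the 3σ limits) is satisfied at point 3.

rule 1 at point 3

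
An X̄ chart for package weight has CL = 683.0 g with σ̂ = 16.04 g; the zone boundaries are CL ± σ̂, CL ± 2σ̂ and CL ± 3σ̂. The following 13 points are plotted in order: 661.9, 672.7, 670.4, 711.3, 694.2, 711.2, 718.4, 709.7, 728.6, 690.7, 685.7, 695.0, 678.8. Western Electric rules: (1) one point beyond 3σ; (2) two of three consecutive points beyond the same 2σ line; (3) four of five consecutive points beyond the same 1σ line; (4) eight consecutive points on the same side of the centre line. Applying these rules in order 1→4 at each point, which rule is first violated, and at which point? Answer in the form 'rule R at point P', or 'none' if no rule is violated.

Zone of each point (C = within 1σ̂, B = 1σ̂–2σ̂, A = 2σ̂–3σ̂, * = beyond 3σ̂; sign = side of CL): 1:-B, 2:-C, 3:-C, 4:+B, 5:+C, 6:+B, 7:+A, 8:+B, 9:+A, 10:+C, 11:+C, 12:+C, 13:-C
Rule 3 (four of five consecutive points beyond the same 1σ limit) is satisfied at point 8.

rule 3 at point 8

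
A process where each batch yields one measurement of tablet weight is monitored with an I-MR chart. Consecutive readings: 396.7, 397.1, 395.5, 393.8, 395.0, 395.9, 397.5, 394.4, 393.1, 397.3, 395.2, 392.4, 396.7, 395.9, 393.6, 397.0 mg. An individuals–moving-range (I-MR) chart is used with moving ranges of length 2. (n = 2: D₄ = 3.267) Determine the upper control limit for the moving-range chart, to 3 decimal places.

Moving ranges: 0.4, 1.6, 1.7, 1.2, 0.9, 1.6, 3.1, 1.3, 4.2, 2.1, 2.8, 4.3, 0.8, 2.3, 3.4; M̄R̄ = 31.7000 / 15 = 2.1133
UCL_MR = D₄·M̄R̄ = 3.267 × 2.1133 = 6.9043

6.904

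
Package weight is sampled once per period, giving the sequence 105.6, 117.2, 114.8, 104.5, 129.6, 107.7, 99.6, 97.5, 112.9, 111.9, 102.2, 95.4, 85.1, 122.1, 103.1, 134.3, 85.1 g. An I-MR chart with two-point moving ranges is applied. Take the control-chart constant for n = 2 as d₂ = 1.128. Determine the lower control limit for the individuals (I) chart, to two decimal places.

X̄ = (105.6 + 117.2 + 114.8 + 104.5 + 129.6 + 107.7 + 99.6 + 97.5 + 112.9 + 111.9 + 102.2 + 95.4 + 85.1 + 122.1 + 103.1 + 134.3 + 85.1) / 17 = 107.5647
Moving ranges: 11.6, 2.4, 10.3, 25.1, 21.9, 8.1, 2.1, 15.4, 1.0, 9.7, 6.8, 10.3, 37.0, 19.0, 31.2, 49.2; M̄R̄ = 261.1000 / 16 = 16.3188
LCL = X̄ − 3·M̄R̄/d₂ = 107.5647 − 3 × 16.3188 / 1.128 = 64.1638

64.16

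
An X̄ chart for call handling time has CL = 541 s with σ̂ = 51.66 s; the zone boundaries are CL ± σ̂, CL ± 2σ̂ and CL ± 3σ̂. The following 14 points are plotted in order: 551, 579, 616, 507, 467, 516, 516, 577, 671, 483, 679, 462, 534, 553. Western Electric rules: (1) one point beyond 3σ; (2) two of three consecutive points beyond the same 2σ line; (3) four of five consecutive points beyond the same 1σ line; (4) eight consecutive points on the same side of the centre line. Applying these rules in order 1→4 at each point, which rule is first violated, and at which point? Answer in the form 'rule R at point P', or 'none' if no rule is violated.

rule 2 at point 11

Zone of each point (C = within 1σ̂, B = 1σ̂–2σ̂, A = 2σ̂–3σ̂, * = beyond 3σ̂; sign = side of CL): 1:+C, 2:+C, 3:+B, 4:-C, 5:-B, 6:-C, 7:-C, 8:+C, 9:+A, 10:-B, 11:+A, 12:-B, 13:-C, 14:+C
Rule 2 (two of three consecutive points beyond the same 2σ limit) is satisfied at point 11.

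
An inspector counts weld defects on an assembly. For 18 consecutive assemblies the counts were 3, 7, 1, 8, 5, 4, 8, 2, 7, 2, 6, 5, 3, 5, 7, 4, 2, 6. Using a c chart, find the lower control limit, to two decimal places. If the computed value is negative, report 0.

c̄ = (3 + 7 + 1 + 8 + 5 + 4 + 8 + 2 + 7 + 2 + 6 + 5 + 3 + 5 + 7 + 4 + 2 + 6) / 18 = 85 / 18 = 4.7222
LCL = c̄ − 3√c̄ = 4.7222 − 3 × 2.1731 = -1.7970 → 0 (cannot be negative)

0.00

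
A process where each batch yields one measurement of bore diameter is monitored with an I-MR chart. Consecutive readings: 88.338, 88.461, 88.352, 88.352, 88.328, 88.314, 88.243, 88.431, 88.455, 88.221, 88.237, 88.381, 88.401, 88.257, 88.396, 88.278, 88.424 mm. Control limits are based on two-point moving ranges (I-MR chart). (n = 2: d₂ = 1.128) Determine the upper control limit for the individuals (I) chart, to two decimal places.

88.60

X̄ = (88.338 + 88.461 + 88.352 + 88.352 + 88.328 + 88.314 + 88.243 + 88.431 + 88.455 + 88.221 + 88.237 + 88.381 + 88.401 + 88.257 + 88.396 + 88.278 + 88.424) / 17 = 88.3452
Moving ranges: 0.123, 0.109, 0.000, 0.024, 0.014, 0.071, 0.188, 0.024, 0.234, 0.016, 0.144, 0.020, 0.144, 0.139, 0.118, 0.146; M̄R̄ = 1.5140 / 16 = 0.0946
UCL = X̄ + 3·M̄R̄/d₂ = 88.3452 + 3 × 0.0946 / 1.128 = 88.5969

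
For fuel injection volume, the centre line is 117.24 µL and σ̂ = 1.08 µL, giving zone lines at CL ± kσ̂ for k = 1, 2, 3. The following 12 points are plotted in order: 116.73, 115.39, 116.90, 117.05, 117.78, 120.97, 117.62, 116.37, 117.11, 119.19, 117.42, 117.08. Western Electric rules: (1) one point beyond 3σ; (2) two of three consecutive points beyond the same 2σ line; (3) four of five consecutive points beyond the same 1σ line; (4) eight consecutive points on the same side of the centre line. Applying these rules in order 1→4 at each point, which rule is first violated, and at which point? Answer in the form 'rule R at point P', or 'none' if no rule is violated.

Zone of each point (C = within 1σ̂, B = 1σ̂–2σ̂, A = 2σ̂–3σ̂, * = beyond 3σ̂; sign = side of CL): 1:-C, 2:-B, 3:-C, 4:-C, 5:+C, 6:+*, 7:+C, 8:-C, 9:-C, 10:+B, 11:+C, 12:-C
Rule 1 (one point beyond the 3σ limits) is satisfied at point 6.

rule 1 at point 6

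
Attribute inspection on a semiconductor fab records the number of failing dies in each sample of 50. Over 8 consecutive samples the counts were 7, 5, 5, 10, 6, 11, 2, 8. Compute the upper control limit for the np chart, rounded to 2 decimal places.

14.00

p̄ = Σdᵢ / (k·n) = 54 / (8 × 50) = 0.13500
UCL = np̄ + 3·√(np̄(1−p̄)) = 6.7500 + 3 × √(6.7500×0.86500) = 6.7500 + 3 × 2.4164 = 13.9991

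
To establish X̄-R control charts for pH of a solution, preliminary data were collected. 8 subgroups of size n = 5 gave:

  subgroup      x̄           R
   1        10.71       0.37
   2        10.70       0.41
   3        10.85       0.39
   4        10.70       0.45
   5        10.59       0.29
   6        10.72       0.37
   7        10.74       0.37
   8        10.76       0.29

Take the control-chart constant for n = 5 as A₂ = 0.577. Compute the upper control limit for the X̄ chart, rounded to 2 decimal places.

10.93

X̄̄ = (10.71 + 10.70 + 10.85 + 10.70 + 10.59 + 10.72 + 10.74 + 10.76) / 8 = 85.7700 / 8 = 10.7212
R̄ = (0.37 + 0.41 + 0.39 + 0.45 + 0.29 + 0.37 + 0.37 + 0.29) / 8 = 2.9400 / 8 = 0.3675
UCL = X̄̄ + A₂·R̄ = 10.7212 + 0.577 × 0.3675 = 10.9333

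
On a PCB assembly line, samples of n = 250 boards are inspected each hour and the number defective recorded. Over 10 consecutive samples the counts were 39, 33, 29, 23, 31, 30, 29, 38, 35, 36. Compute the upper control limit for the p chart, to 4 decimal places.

0.1928

p̄ = Σdᵢ / (k·n) = 323 / (10 × 250) = 0.12920
UCL = p̄ + 3·√(p̄(1−p̄)/n) = 0.12920 + 3 × √(0.12920×0.87080/250) = 0.12920 + 3 × 0.02121 = 0.19284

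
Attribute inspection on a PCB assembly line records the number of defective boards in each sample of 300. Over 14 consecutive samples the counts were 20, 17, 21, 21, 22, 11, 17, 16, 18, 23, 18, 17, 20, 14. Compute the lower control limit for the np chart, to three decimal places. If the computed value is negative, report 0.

p̄ = Σdᵢ / (k·n) = 255 / (14 × 300) = 0.06071
LCL = np̄ − 3·√(np̄(1−p̄)) = 18.2143 − 3 × 4.1362 = 5.8056

5.806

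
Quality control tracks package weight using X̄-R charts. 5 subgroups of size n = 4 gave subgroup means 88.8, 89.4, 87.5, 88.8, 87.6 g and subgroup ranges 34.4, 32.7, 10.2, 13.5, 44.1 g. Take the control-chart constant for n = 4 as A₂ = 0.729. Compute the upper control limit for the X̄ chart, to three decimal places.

X̄̄ = (88.8 + 89.4 + 87.5 + 88.8 + 87.6) / 5 = 442.1000 / 5 = 88.4200
R̄ = (34.4 + 32.7 + 10.2 + 13.5 + 44.1) / 5 = 134.9000 / 5 = 26.9800
UCL = X̄̄ + A₂·R̄ = 88.4200 + 0.729 × 26.9800 = 108.0884

108.088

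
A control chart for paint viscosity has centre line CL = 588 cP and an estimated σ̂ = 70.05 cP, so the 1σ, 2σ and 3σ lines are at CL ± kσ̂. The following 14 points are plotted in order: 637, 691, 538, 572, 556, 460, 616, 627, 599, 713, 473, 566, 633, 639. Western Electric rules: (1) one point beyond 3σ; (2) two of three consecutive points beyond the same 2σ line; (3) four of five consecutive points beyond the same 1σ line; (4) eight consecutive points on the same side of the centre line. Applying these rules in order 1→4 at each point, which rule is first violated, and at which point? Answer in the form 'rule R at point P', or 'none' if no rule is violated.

none

Zone of each point (C = within 1σ̂, B = 1σ̂–2σ̂, A = 2σ̂–3σ̂, * = beyond 3σ̂; sign = side of CL): 1:+C, 2:+B, 3:-C, 4:-C, 5:-C, 6:-B, 7:+C, 8:+C, 9:+C, 10:+B, 11:-B, 12:-C, 13:+C, 14:+C
No rule fires across all 14 points.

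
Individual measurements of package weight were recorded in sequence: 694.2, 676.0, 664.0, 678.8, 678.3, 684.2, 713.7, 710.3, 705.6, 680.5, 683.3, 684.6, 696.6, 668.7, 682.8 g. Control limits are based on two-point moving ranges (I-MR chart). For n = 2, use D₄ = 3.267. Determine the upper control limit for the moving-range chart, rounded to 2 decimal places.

Moving ranges: 18.2, 12.0, 14.8, 0.5, 5.9, 29.5, 3.4, 4.7, 25.1, 2.8, 1.3, 12.0, 27.9, 14.1; M̄R̄ = 172.2000 / 14 = 12.3000
UCL_MR = D₄·M̄R̄ = 3.267 × 12.3000 = 40.1841

40.18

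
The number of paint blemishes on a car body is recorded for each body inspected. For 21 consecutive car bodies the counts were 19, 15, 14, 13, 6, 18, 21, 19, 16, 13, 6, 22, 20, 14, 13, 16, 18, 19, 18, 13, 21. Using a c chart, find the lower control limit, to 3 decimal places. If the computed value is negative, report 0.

c̄ = (19 + 15 + 14 + 13 + 6 + 18 + 21 + 19 + 16 + 13 + 6 + 22 + 20 + 14 + 13 + 16 + 18 + 19 + 18 + 13 + 21) / 21 = 334 / 21 = 15.9048
LCL = c̄ − 3√c̄ = 15.9048 − 3 × 3.9881 = 3.9405

3.941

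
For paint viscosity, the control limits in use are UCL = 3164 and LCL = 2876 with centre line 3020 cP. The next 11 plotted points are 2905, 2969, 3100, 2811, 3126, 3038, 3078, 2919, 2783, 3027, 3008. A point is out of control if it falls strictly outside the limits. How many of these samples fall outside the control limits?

2

Compare each point to [2876, 3164]: sample 4 = 2811 < LCL; sample 9 = 2783 < LCL.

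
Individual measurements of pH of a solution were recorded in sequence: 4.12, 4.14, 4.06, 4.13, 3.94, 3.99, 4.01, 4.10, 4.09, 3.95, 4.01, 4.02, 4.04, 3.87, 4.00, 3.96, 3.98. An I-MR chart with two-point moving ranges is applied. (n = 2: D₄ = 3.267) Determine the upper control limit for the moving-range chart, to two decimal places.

0.23

Moving ranges: 0.02, 0.08, 0.07, 0.19, 0.05, 0.02, 0.09, 0.01, 0.14, 0.06, 0.01, 0.02, 0.17, 0.13, 0.04, 0.02; M̄R̄ = 1.1200 / 16 = 0.0700
UCL_MR = D₄·M̄R̄ = 3.267 × 0.0700 = 0.2287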